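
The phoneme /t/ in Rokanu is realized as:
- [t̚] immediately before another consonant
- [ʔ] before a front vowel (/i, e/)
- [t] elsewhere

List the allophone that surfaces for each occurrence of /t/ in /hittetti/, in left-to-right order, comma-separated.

Occurrence 1 (position 3): immediately before another consonant → [t̚].
Occurrence 2 (position 4): before a front vowel (/i, e/) → [ʔ].
Occurrence 3 (position 6): immediately before another consonant → [t̚].
Occurrence 4 (position 7): before a front vowel (/i, e/) → [ʔ].

[t̚], [ʔ], [t̚], [ʔ]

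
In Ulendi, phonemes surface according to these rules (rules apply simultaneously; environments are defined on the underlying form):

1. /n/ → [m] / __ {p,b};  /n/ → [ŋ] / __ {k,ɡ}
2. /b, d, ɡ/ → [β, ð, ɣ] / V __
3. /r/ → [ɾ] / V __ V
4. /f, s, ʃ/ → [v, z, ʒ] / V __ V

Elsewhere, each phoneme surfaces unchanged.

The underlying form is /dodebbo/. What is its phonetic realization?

/d/ (word-initial) fails the environment for rule 2, so it stays [d].
/o/ (between /d/ and /d/): no rule targets it → [o].
/d/ meets the environment for rule 2 (immediately after a vowel) → [ð].
/e/ (between /d/ and /b/) is unaffected → [e].
/b/ meets the environment for rule 2 (immediately after a vowel) → [β].
/b/ (between /b/ and /o/) fails the environment for rule 2, so it stays [b].
/o/ — not in any rule's target class → [o].

[doðeβbo]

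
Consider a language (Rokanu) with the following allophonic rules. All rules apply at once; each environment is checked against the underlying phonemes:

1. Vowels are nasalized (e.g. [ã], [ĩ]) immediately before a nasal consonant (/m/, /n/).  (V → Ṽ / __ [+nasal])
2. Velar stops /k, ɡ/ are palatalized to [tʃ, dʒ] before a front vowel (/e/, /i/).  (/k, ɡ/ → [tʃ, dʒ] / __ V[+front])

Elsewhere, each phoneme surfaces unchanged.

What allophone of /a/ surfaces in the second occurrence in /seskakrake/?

[a]

/a/ (between /r/ and /k/): rule 1 targets it, but not before a nasal consonant → unchanged [a].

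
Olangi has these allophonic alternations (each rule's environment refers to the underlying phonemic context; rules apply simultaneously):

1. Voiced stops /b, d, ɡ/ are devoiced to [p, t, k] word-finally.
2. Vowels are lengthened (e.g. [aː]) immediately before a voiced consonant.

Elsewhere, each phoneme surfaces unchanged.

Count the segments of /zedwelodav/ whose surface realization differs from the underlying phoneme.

4

Segments that undergo a rule: /e/ → [eː] (rule 2); /e/ → [eː] (rule 2); /o/ → [oː] (rule 2); /a/ → [aː] (rule 2).
All other segments surface unchanged.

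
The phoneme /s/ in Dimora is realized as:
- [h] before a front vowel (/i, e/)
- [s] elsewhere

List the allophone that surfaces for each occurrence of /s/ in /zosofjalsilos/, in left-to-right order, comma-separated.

[s], [h], [s]

Occurrence 1 (position 3): no conditioning environment matches → elsewhere allophone [s].
Occurrence 2 (position 9): before a front vowel (/i, e/) → [h].
Occurrence 3 (position 13): no conditioning environment matches → elsewhere allophone [s].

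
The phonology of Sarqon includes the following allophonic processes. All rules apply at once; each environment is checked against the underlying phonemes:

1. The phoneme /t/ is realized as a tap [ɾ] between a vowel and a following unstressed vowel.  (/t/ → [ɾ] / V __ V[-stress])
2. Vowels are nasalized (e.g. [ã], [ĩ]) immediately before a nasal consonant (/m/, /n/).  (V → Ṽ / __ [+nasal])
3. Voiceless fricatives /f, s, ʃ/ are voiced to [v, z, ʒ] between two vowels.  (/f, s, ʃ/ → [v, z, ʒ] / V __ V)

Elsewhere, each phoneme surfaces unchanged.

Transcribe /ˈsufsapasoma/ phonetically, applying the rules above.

/s/ (word-initial) fails the environment for rule 3, so it stays [s].
/u/ (between /s/ and /f/): rule 2 targets it, but not before a nasal consonant → unchanged [u].
/f/ (between /u/ and /s/) fails the environment for rule 3, so it stays [f].
/s/ (between /f/ and /a/) is in the target of rule 3 but the environment (between two vowels) is not met → [s].
/a/ (between /s/ and /p/): rule 2 targets it, but not before a nasal consonant → unchanged [a].
/a/ (between /p/ and /s/): rule 2 targets it, but not before a nasal consonant → unchanged [a].
/s/ meets the environment for rule 3 (between two vowels) → [z].
/o/ (between /s/ and /m/): before a nasal consonant, so rule 2 applies → [õ].
/a/ — word-final; rule 2 does not apply here → [a].

[ˈsufsapazõma]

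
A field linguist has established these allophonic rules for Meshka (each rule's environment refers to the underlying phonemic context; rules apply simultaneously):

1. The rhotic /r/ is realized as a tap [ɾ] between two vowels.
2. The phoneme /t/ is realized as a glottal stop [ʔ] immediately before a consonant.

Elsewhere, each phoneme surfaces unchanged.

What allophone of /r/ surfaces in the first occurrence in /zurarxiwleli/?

/r/ (between /u/ and /a/) occurs between two vowels → [ɾ] by rule 1.

[ɾ]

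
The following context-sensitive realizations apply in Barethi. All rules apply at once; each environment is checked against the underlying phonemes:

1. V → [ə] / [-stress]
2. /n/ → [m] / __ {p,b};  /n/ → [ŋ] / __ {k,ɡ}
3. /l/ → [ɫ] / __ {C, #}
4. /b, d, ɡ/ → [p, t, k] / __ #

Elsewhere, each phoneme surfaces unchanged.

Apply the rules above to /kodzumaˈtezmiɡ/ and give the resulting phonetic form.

[kədzəməˈtezmək]

Rule 1 applies to /o/ (between /k/ and /d/: in an unstressed syllable) → [ə].
/d/ — between /o/ and /z/; rule 4 does not apply here → [d].
/u/ (between /z/ and /m/) occurs in an unstressed syllable → [ə] by rule 1.
Rule 1 applies to /a/ (between /m/ and /t/: in an unstressed syllable) → [ə].
/e/ — between /t/ and /z/; rule 1 does not apply here → [e].
Rule 1 applies to /i/ (between /m/ and /ɡ/: in an unstressed syllable) → [ə].
/ɡ/ meets the environment for rule 4 (word-finally) → [k].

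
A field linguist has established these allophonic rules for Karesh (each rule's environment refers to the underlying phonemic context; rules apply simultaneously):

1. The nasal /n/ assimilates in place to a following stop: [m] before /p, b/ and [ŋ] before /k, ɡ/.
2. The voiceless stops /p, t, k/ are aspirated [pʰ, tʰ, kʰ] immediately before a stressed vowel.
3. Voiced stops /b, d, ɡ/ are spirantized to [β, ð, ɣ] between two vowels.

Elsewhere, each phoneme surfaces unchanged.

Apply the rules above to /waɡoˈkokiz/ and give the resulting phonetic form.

[waɣoˈkʰokiz]

/w/ — not in any rule's target class → [w].
/a/ — not in any rule's target class → [a].
/ɡ/ (between /a/ and /o/): between two vowels, so rule 3 applies → [ɣ].
/o/ (between /ɡ/ and /k/): no rule targets it → [o].
/k/ (between /o/ and /o/): immediately before a stressed vowel, so rule 2 applies → [kʰ].
/o/ (between /k/ and /k/) is unaffected → [o].
/k/ (between /o/ and /i/) fails the environment for rule 2, so it stays [k].
/i/ stays [i].
/z/ stays [z].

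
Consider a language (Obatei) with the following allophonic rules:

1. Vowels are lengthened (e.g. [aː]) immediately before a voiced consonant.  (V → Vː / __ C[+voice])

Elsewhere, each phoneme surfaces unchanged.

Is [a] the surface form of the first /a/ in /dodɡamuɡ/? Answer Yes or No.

/a/ — between /ɡ/ and /m/, before a voiced consonant — surfaces as [aː] (rule 1).
The actual realization is [aː], not [a].

No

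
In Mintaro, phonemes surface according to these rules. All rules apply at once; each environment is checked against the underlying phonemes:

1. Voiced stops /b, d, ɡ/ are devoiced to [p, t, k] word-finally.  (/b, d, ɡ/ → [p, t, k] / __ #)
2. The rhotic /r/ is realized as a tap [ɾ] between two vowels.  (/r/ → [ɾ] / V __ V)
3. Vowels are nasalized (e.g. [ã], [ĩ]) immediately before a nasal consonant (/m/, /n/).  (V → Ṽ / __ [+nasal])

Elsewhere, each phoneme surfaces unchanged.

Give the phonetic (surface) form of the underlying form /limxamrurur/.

[lĩmxãmruɾur]

/l/ stays [l].
Rule 3 applies to /i/ (between /l/ and /m/: before a nasal consonant) → [ĩ].
/m/ stays [m].
/x/ (between /m/ and /a/) is unaffected → [x].
/a/ — between /x/ and /m/, before a nasal consonant — surfaces as [ã] (rule 3).
/m/ (between /a/ and /r/): no rule targets it → [m].
/r/ (between /m/ and /u/): rule 2 targets it, but not between two vowels → unchanged [r].
/u/ (between /r/ and /r/) is in the target of rule 3 but the environment (before a nasal consonant) is not met → [u].
/r/ (between /u/ and /u/): between two vowels, so rule 2 applies → [ɾ].
/u/ (between /r/ and /r/) is in the target of rule 3 but the environment (before a nasal consonant) is not met → [u].
/r/ (word-final) is in the target of rule 2 but the environment (between two vowels) is not met → [r].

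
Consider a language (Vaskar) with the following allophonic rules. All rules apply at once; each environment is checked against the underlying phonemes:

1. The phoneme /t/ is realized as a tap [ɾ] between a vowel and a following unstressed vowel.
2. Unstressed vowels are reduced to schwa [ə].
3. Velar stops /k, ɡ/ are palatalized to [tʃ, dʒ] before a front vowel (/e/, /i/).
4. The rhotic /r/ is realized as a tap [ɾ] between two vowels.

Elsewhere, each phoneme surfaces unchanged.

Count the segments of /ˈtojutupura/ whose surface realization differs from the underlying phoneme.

6

Segments that undergo a rule: /u/ → [ə] (rule 2); /t/ → [ɾ] (rule 1); /u/ → [ə] (rule 2); /u/ → [ə] (rule 2); /r/ → [ɾ] (rule 4); /a/ → [ə] (rule 2).
All other segments surface unchanged.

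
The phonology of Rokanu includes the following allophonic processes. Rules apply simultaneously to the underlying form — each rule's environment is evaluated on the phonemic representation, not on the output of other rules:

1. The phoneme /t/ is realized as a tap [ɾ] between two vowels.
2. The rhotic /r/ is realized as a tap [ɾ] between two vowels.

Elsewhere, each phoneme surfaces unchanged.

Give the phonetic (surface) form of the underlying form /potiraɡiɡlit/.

/p/ (word-initial) is unaffected → [p].
/o/ — not in any rule's target class → [o].
Rule 1 applies to /t/ (between /o/ and /i/: between two vowels) → [ɾ].
/i/ — not in any rule's target class → [i].
/r/ (between /i/ and /a/) occurs between two vowels → [ɾ] by rule 2.
/a/ — not in any rule's target class → [a].
/ɡ/ (between /a/ and /i/): no rule targets it → [ɡ].
/i/ (between /ɡ/ and /ɡ/): no rule targets it → [i].
/ɡ/ (between /i/ and /l/) is unaffected → [ɡ].
/l/ stays [l].
/i/ (between /l/ and /t/) is unaffected → [i].
/t/ (word-final) fails the environment for rule 1, so it stays [t].

[poɾiɾaɡiɡlit]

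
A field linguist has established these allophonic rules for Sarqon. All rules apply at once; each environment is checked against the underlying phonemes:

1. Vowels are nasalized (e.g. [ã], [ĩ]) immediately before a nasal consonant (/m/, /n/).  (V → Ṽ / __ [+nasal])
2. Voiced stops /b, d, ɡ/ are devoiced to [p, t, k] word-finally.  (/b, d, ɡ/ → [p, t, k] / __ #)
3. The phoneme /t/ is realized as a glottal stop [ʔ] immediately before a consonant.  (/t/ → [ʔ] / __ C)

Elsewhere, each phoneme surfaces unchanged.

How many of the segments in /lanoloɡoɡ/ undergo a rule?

Segments that undergo a rule: /a/ → [ã] (rule 1); /ɡ/ → [k] (rule 2).
All other segments surface unchanged.

2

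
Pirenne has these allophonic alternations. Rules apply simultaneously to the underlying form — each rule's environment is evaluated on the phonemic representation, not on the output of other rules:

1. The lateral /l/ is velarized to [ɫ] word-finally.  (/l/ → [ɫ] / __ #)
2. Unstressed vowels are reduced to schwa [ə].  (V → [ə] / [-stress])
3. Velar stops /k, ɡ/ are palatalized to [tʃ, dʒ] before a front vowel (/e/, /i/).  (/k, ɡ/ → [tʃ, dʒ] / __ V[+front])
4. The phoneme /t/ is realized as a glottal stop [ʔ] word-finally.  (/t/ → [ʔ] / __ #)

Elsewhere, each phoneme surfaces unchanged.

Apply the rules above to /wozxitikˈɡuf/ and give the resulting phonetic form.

Rule 2 applies to /o/ (between /w/ and /z/: in an unstressed syllable) → [ə].
Rule 2 applies to /i/ (between /x/ and /t/: in an unstressed syllable) → [ə].
/t/ (between /i/ and /i/): rule 4 targets it, but not word-finally → unchanged [t].
/i/ (between /t/ and /k/): in an unstressed syllable, so rule 2 applies → [ə].
/k/ (between /i/ and /ɡ/): rule 3 targets it, but not before a front vowel → unchanged [k].
/ɡ/ (between /k/ and /u/) is in the target of rule 3 but the environment (before a front vowel) is not met → [ɡ].
/u/ (between /ɡ/ and /f/) fails the environment for rule 2, so it stays [u].

[wəzxətəkˈɡuf]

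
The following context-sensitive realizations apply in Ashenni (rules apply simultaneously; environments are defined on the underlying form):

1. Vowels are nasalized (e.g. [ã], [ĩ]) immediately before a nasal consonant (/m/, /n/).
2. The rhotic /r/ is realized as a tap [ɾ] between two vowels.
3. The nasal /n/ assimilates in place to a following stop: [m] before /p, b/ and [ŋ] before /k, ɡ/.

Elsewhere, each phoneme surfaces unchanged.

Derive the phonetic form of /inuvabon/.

/i/ (word-initial): before a nasal consonant, so rule 1 applies → [ĩ].
/n/ (between /i/ and /u/): rule 3 targets it, but not before a labial or velar stop → unchanged [n].
/u/ (between /n/ and /v/) fails the environment for rule 1, so it stays [u].
/v/ stays [v].
/a/ — between /v/ and /b/; rule 1 does not apply here → [a].
/b/ (between /a/ and /o/): no rule targets it → [b].
/o/ (between /b/ and /n/) occurs before a nasal consonant → [õ] by rule 1.
/n/ (word-final): rule 3 targets it, but not before a labial or velar stop → unchanged [n].

[ĩnuvabõn]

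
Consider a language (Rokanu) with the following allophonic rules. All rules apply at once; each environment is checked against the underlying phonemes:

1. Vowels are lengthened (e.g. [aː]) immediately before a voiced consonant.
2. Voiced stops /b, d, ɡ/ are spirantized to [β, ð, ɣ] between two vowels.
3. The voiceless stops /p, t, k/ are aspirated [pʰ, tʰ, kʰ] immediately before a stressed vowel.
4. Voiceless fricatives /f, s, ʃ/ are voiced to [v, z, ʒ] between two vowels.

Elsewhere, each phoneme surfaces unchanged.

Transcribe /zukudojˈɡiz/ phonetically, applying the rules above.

[zukuːðoːjˈɡiːz]

/u/ (between /z/ and /k/) fails the environment for rule 1, so it stays [u].
/k/ (between /u/ and /u/) fails the environment for rule 3, so it stays [k].
/u/ meets the environment for rule 1 (before a voiced consonant) → [uː].
/d/ — between /u/ and /o/, between two vowels — surfaces as [ð] (rule 2).
/o/ — between /d/ and /j/, before a voiced consonant — surfaces as [oː] (rule 1).
/ɡ/ (between /j/ and /i/) is in the target of rule 2 but the environment (between two vowels) is not met → [ɡ].
Rule 1 applies to /i/ (between /ɡ/ and /z/: before a voiced consonant) → [iː].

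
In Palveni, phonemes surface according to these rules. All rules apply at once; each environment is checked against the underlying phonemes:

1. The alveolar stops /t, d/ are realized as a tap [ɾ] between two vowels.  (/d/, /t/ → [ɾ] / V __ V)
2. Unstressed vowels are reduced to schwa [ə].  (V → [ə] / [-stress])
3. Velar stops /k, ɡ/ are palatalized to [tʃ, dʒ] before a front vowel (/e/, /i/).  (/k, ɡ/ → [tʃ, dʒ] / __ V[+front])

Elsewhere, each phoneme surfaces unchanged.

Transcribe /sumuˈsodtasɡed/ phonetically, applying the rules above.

/s/ (word-initial) is unaffected → [s].
/u/ — between /s/ and /m/, in an unstressed syllable — surfaces as [ə] (rule 2).
/m/ — not in any rule's target class → [m].
Rule 2 applies to /u/ (between /m/ and /s/: in an unstressed syllable) → [ə].
/s/ stays [s].
/o/ (between /s/ and /d/) fails the environment for rule 2, so it stays [o].
/d/ — between /o/ and /t/; rule 1 does not apply here → [d].
/t/ (between /d/ and /a/) is in the target of rule 1 but the environment (between two vowels) is not met → [t].
/a/ meets the environment for rule 2 (in an unstressed syllable) → [ə].
/s/ stays [s].
/ɡ/ — between /s/ and /e/, before a front vowel — surfaces as [dʒ] (rule 3).
/e/ — between /ɡ/ and /d/, in an unstressed syllable — surfaces as [ə] (rule 2).
/d/ (word-final) fails the environment for rule 1, so it stays [d].

[səməˈsodtəsdʒəd]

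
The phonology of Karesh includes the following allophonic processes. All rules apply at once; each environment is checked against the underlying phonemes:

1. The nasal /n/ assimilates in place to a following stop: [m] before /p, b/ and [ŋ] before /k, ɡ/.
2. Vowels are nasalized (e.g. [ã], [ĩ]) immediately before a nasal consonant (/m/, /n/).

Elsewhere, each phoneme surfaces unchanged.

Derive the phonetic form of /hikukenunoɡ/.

[hikukẽnũnoɡ]

/h/ stays [h].
/i/ (between /h/ and /k/) fails the environment for rule 2, so it stays [i].
/k/ (between /i/ and /u/): no rule targets it → [k].
/u/ (between /k/ and /k/): rule 2 targets it, but not before a nasal consonant → unchanged [u].
/k/ (between /u/ and /e/): no rule targets it → [k].
/e/ (between /k/ and /n/): before a nasal consonant, so rule 2 applies → [ẽ].
/n/ (between /e/ and /u/) fails the environment for rule 1, so it stays [n].
/u/ — between /n/ and /n/, before a nasal consonant — surfaces as [ũ] (rule 2).
/n/ (between /u/ and /o/) is in the target of rule 1 but the environment (before a labial or velar stop) is not met → [n].
/o/ — between /n/ and /ɡ/; rule 2 does not apply here → [o].
/ɡ/ (word-final): no rule targets it → [ɡ].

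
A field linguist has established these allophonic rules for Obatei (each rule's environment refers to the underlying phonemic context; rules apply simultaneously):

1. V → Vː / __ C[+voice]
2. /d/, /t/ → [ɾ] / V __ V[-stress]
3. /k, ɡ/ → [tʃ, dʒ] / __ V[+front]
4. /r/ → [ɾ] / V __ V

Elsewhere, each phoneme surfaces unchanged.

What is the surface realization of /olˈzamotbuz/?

[oːlˈzaːmotbuːz]

Rule 1 applies to /o/ (word-initial: before a voiced consonant) → [oː].
/l/ stays [l].
/z/ stays [z].
/a/ (between /z/ and /m/) occurs before a voiced consonant → [aː] by rule 1.
/m/ (between /a/ and /o/): no rule targets it → [m].
/o/ (between /m/ and /t/): rule 1 targets it, but not before a voiced consonant → unchanged [o].
/t/ (between /o/ and /b/) is in the target of rule 2 but the environment (between a vowel and a following unstressed vowel) is not met → [t].
/b/ stays [b].
/u/ (between /b/ and /z/): before a voiced consonant, so rule 1 applies → [uː].
/z/ stays [z].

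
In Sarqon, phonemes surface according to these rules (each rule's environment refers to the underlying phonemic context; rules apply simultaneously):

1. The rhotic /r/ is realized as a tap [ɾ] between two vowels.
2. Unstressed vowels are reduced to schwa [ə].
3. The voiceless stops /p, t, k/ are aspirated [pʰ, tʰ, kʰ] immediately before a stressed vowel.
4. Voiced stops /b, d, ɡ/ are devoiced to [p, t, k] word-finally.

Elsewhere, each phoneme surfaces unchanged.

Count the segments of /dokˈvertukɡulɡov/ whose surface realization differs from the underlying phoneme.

4

Segments that undergo a rule: /o/ → [ə] (rule 2); /u/ → [ə] (rule 2); /u/ → [ə] (rule 2); /o/ → [ə] (rule 2).
All other segments surface unchanged.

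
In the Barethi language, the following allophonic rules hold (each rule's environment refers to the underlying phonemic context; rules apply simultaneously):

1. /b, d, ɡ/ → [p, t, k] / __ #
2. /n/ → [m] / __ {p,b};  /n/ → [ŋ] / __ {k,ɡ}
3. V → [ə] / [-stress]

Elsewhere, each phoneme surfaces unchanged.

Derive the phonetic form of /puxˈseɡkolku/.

[pəxˈseɡkəlkə]

/p/ — not in any rule's target class → [p].
/u/ meets the environment for rule 3 (in an unstressed syllable) → [ə].
/x/ (between /u/ and /s/) is unaffected → [x].
/s/ (between /x/ and /e/): no rule targets it → [s].
/e/ (between /s/ and /ɡ/): rule 3 targets it, but not in an unstressed syllable → unchanged [e].
/ɡ/ — between /e/ and /k/; rule 1 does not apply here → [ɡ].
/k/ stays [k].
/o/ (between /k/ and /l/): in an unstressed syllable, so rule 3 applies → [ə].
/l/ (between /o/ and /k/) is unaffected → [l].
/k/ — not in any rule's target class → [k].
/u/ (word-final) occurs in an unstressed syllable → [ə] by rule 3.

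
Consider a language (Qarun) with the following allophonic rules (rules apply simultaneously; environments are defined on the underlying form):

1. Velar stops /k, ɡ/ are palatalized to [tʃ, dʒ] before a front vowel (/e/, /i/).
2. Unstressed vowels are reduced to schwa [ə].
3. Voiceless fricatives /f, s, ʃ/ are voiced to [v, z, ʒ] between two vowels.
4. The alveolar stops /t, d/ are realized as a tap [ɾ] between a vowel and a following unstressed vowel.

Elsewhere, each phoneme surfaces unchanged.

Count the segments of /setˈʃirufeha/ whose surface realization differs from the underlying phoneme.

5

Segments that undergo a rule: /e/ → [ə] (rule 2); /u/ → [ə] (rule 2); /f/ → [v] (rule 3); /e/ → [ə] (rule 2); /a/ → [ə] (rule 2).
All other segments surface unchanged.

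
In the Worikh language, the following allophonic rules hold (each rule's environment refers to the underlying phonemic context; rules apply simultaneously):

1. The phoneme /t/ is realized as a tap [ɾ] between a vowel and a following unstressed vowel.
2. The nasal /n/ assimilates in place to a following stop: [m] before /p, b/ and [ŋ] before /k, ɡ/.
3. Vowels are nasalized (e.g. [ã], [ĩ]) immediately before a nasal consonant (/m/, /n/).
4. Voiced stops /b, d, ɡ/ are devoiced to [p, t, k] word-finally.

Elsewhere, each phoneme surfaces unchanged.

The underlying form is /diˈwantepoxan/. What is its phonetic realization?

/d/ — word-initial; rule 4 does not apply here → [d].
/i/ (between /d/ and /w/) fails the environment for rule 3, so it stays [i].
/w/ (between /i/ and /a/) is unaffected → [w].
Rule 3 applies to /a/ (between /w/ and /n/: before a nasal consonant) → [ã].
/n/ (between /a/ and /t/) is in the target of rule 2 but the environment (before a labial or velar stop) is not met → [n].
/t/ (between /n/ and /e/): rule 1 targets it, but not between a vowel and a following unstressed vowel → unchanged [t].
/e/ (between /t/ and /p/) fails the environment for rule 3, so it stays [e].
/p/ stays [p].
/o/ — between /p/ and /x/; rule 3 does not apply here → [o].
/x/ stays [x].
/a/ meets the environment for rule 3 (before a nasal consonant) → [ã].
/n/ (word-final) is in the target of rule 2 but the environment (before a labial or velar stop) is not met → [n].

[diˈwãntepoxãn]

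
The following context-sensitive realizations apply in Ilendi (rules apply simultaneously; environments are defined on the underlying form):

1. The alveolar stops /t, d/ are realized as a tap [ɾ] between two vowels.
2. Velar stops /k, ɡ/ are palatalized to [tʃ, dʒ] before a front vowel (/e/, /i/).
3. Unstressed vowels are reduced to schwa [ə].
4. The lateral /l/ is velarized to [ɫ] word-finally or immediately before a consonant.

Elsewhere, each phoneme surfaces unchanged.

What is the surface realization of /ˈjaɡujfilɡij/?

[ˈjaɡəjfəɫdʒəj]

/a/ (between /j/ and /ɡ/) is in the target of rule 3 but the environment (in an unstressed syllable) is not met → [a].
/ɡ/ (between /a/ and /u/) is in the target of rule 2 but the environment (before a front vowel) is not met → [ɡ].
/u/ meets the environment for rule 3 (in an unstressed syllable) → [ə].
/i/ (between /f/ and /l/) occurs in an unstressed syllable → [ə] by rule 3.
/l/ — between /i/ and /ɡ/, word-finally or immediately before a consonant — surfaces as [ɫ] (rule 4).
/ɡ/ — between /l/ and /i/, before a front vowel — surfaces as [dʒ] (rule 2).
Rule 3 applies to /i/ (between /ɡ/ and /j/: in an unstressed syllable) → [ə].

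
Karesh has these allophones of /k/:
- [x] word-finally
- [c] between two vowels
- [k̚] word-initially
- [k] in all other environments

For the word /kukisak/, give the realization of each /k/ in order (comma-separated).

Occurrence 1 (position 1): word-initially → [k̚].
Occurrence 2 (position 3): between two vowels → [c].
Occurrence 3 (position 7): word-finally → [x].

[k̚], [c], [x]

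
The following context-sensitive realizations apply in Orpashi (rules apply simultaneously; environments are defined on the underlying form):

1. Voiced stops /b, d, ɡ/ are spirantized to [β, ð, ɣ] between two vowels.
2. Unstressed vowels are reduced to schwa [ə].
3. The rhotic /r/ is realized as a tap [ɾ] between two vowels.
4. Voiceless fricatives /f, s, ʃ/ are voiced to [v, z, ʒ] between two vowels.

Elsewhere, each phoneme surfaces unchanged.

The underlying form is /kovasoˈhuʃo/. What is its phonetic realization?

/o/ (between /k/ and /v/): in an unstressed syllable, so rule 2 applies → [ə].
Rule 2 applies to /a/ (between /v/ and /s/: in an unstressed syllable) → [ə].
/s/ meets the environment for rule 4 (between two vowels) → [z].
/o/ (between /s/ and /h/): in an unstressed syllable, so rule 2 applies → [ə].
/u/ — between /h/ and /ʃ/; rule 2 does not apply here → [u].
Rule 4 applies to /ʃ/ (between /u/ and /o/: between two vowels) → [ʒ].
/o/ meets the environment for rule 2 (in an unstressed syllable) → [ə].

[kəvəzəˈhuʒə]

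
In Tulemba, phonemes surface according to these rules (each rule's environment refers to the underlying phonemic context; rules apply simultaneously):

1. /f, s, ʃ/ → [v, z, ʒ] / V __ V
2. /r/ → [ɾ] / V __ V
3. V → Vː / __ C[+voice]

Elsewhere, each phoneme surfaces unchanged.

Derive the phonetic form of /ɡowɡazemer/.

/ɡ/ stays [ɡ].
/o/ (between /ɡ/ and /w/) occurs before a voiced consonant → [oː] by rule 3.
/w/ (between /o/ and /ɡ/) is unaffected → [w].
/ɡ/ — not in any rule's target class → [ɡ].
/a/ meets the environment for rule 3 (before a voiced consonant) → [aː].
/z/ (between /a/ and /e/) is unaffected → [z].
/e/ — between /z/ and /m/, before a voiced consonant — surfaces as [eː] (rule 3).
/m/ — not in any rule's target class → [m].
/e/ (between /m/ and /r/): before a voiced consonant, so rule 3 applies → [eː].
/r/ (word-final) fails the environment for rule 2, so it stays [r].

[ɡoːwɡaːzeːmeːr]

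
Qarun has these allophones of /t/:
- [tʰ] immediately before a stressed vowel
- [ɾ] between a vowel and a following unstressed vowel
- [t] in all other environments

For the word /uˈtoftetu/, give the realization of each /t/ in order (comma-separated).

[tʰ], [t], [ɾ]

Occurrence 1 (position 2): immediately before a stressed vowel → [tʰ].
Occurrence 2 (position 5): no conditioning environment matches → elsewhere allophone [t].
Occurrence 3 (position 7): between a vowel and an unstressed vowel → [ɾ].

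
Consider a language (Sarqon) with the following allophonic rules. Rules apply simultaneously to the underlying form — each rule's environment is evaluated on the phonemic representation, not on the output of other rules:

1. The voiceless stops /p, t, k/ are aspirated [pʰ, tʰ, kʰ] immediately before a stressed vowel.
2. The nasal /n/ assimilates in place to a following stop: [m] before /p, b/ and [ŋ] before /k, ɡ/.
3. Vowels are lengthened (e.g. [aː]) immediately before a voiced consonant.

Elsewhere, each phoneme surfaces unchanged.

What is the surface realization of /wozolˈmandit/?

[woːzoːlˈmaːndit]

/o/ (between /w/ and /z/) occurs before a voiced consonant → [oː] by rule 3.
/o/ (between /z/ and /l/): before a voiced consonant, so rule 3 applies → [oː].
/a/ meets the environment for rule 3 (before a voiced consonant) → [aː].
/n/ — between /a/ and /d/; rule 2 does not apply here → [n].
/i/ (between /d/ and /t/) fails the environment for rule 3, so it stays [i].
/t/ — word-final; rule 1 does not apply here → [t].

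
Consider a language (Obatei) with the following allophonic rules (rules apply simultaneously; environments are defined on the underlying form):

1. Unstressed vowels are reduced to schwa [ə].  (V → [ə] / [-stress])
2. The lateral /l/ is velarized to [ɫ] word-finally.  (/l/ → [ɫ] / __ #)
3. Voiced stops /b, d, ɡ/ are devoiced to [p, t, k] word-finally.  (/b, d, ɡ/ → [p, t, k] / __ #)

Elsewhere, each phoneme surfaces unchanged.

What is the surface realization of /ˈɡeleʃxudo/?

/ɡ/ (word-initial) fails the environment for rule 3, so it stays [ɡ].
/e/ — between /ɡ/ and /l/; rule 1 does not apply here → [e].
/l/ (between /e/ and /e/) is in the target of rule 2 but the environment (word-finally) is not met → [l].
/e/ — between /l/ and /ʃ/, in an unstressed syllable — surfaces as [ə] (rule 1).
/ʃ/ stays [ʃ].
/x/ — not in any rule's target class → [x].
/u/ meets the environment for rule 1 (in an unstressed syllable) → [ə].
/d/ (between /u/ and /o/) fails the environment for rule 3, so it stays [d].
/o/ meets the environment for rule 1 (in an unstressed syllable) → [ə].

[ˈɡeləʃxədə]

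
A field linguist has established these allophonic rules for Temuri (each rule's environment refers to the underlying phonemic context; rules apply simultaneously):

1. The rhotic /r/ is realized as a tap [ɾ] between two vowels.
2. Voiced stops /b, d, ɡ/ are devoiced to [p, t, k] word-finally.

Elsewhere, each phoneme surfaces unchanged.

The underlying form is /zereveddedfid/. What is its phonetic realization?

[zeɾeveddedfit]

/z/ (word-initial): no rule targets it → [z].
/e/ stays [e].
/r/ meets the environment for rule 1 (between two vowels) → [ɾ].
/e/ (between /r/ and /v/): no rule targets it → [e].
/v/ — not in any rule's target class → [v].
/e/ stays [e].
/d/ (between /e/ and /d/) fails the environment for rule 2, so it stays [d].
/d/ (between /d/ and /e/) fails the environment for rule 2, so it stays [d].
/e/ (between /d/ and /d/): no rule targets it → [e].
/d/ (between /e/ and /f/) is in the target of rule 2 but the environment (word-finally) is not met → [d].
/f/ stays [f].
/i/ (between /f/ and /d/) is unaffected → [i].
/d/ — word-final, word-finally — surfaces as [t] (rule 2).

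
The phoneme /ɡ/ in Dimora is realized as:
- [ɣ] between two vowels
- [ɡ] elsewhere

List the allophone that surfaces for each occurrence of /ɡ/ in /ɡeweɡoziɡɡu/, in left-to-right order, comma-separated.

[ɡ], [ɣ], [ɡ], [ɡ]

Occurrence 1 (position 1): no conditioning environment matches → elsewhere allophone [ɡ].
Occurrence 2 (position 5): between two vowels → [ɣ].
Occurrence 3 (position 9): no conditioning environment matches → elsewhere allophone [ɡ].
Occurrence 4 (position 10): no conditioning environment matches → elsewhere allophone [ɡ].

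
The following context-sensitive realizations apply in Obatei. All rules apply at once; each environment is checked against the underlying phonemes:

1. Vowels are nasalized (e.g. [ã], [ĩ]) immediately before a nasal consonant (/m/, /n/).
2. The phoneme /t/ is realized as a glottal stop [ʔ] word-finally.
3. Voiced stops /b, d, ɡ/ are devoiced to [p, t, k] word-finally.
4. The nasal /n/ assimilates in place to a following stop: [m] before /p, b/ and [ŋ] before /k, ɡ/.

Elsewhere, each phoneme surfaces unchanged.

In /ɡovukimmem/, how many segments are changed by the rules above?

Segments that undergo a rule: /i/ → [ĩ] (rule 1); /e/ → [ẽ] (rule 1).
All other segments surface unchanged.

2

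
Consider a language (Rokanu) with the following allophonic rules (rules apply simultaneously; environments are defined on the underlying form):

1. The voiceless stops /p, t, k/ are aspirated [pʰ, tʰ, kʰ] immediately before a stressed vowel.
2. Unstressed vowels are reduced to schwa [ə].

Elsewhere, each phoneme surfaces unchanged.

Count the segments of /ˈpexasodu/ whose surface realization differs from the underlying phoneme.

4

Segments that undergo a rule: /p/ → [pʰ] (rule 1); /a/ → [ə] (rule 2); /o/ → [ə] (rule 2); /u/ → [ə] (rule 2).
All other segments surface unchanged.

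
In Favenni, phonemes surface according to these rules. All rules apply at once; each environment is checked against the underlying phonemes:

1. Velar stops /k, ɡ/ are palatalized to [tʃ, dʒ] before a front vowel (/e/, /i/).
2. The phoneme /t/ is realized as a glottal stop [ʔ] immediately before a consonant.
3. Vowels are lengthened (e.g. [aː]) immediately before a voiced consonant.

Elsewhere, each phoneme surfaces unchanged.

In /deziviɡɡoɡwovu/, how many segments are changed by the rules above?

Segments that undergo a rule: /e/ → [eː] (rule 3); /i/ → [iː] (rule 3); /i/ → [iː] (rule 3); /o/ → [oː] (rule 3); /o/ → [oː] (rule 3).
All other segments surface unchanged.

5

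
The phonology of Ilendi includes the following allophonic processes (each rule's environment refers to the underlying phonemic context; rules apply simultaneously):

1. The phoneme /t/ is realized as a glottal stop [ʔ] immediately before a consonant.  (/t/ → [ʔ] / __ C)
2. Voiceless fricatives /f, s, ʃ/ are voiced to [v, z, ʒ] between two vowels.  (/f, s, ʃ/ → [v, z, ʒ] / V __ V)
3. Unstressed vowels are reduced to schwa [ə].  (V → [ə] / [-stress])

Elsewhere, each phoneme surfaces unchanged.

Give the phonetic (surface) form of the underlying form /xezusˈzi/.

Rule 3 applies to /e/ (between /x/ and /z/: in an unstressed syllable) → [ə].
/u/ (between /z/ and /s/): in an unstressed syllable, so rule 3 applies → [ə].
/s/ (between /u/ and /z/) fails the environment for rule 2, so it stays [s].
/i/ — word-final; rule 3 does not apply here → [i].

[xəzəsˈzi]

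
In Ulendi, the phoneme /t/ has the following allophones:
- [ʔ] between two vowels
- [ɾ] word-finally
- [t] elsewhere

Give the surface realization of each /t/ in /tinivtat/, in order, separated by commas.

Occurrence 1 (position 1): no conditioning environment matches → elsewhere allophone [t].
Occurrence 2 (position 6): no conditioning environment matches → elsewhere allophone [t].
Occurrence 3 (position 8): word-finally → [ɾ].

[t], [t], [ɾ]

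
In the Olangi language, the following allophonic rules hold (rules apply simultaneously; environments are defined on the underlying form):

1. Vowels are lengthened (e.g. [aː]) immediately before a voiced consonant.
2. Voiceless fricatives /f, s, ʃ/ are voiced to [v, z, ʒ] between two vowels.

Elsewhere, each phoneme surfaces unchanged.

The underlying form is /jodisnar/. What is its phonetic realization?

/o/ (between /j/ and /d/): before a voiced consonant, so rule 1 applies → [oː].
/i/ — between /d/ and /s/; rule 1 does not apply here → [i].
/s/ (between /i/ and /n/) fails the environment for rule 2, so it stays [s].
/a/ (between /n/ and /r/): before a voiced consonant, so rule 1 applies → [aː].

[joːdisnaːr]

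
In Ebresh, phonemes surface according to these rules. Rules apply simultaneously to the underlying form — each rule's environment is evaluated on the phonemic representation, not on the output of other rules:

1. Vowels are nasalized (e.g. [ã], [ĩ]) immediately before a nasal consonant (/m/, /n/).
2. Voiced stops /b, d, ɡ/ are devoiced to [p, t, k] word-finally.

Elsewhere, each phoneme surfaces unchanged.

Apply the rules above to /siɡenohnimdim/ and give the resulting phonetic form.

[siɡẽnohnĩmdĩm]

/s/ (word-initial) is unaffected → [s].
/i/ — between /s/ and /ɡ/; rule 1 does not apply here → [i].
/ɡ/ — between /i/ and /e/; rule 2 does not apply here → [ɡ].
Rule 1 applies to /e/ (between /ɡ/ and /n/: before a nasal consonant) → [ẽ].
/n/ — not in any rule's target class → [n].
/o/ (between /n/ and /h/) fails the environment for rule 1, so it stays [o].
/h/ (between /o/ and /n/) is unaffected → [h].
/n/ — not in any rule's target class → [n].
/i/ (between /n/ and /m/): before a nasal consonant, so rule 1 applies → [ĩ].
/m/ stays [m].
/d/ (between /m/ and /i/): rule 2 targets it, but not word-finally → unchanged [d].
/i/ meets the environment for rule 1 (before a nasal consonant) → [ĩ].
/m/ (word-final): no rule targets it → [m].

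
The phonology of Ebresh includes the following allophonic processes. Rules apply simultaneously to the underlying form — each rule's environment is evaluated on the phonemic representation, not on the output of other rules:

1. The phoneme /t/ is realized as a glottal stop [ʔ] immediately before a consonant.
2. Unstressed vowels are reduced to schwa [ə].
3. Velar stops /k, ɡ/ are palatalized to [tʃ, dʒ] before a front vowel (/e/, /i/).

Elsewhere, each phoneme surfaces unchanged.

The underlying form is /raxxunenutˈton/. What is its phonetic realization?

/r/ (word-initial): no rule targets it → [r].
/a/ (between /r/ and /x/) occurs in an unstressed syllable → [ə] by rule 2.
/x/ (between /a/ and /x/): no rule targets it → [x].
/x/ — not in any rule's target class → [x].
/u/ (between /x/ and /n/) occurs in an unstressed syllable → [ə] by rule 2.
/n/ (between /u/ and /e/) is unaffected → [n].
Rule 2 applies to /e/ (between /n/ and /n/: in an unstressed syllable) → [ə].
/n/ stays [n].
/u/ meets the environment for rule 2 (in an unstressed syllable) → [ə].
/t/ meets the environment for rule 1 (immediately before a consonant) → [ʔ].
/t/ (between /t/ and /o/) fails the environment for rule 1, so it stays [t].
/o/ (between /t/ and /n/) is in the target of rule 2 but the environment (in an unstressed syllable) is not met → [o].
/n/ — not in any rule's target class → [n].

[rəxxənənəʔˈton]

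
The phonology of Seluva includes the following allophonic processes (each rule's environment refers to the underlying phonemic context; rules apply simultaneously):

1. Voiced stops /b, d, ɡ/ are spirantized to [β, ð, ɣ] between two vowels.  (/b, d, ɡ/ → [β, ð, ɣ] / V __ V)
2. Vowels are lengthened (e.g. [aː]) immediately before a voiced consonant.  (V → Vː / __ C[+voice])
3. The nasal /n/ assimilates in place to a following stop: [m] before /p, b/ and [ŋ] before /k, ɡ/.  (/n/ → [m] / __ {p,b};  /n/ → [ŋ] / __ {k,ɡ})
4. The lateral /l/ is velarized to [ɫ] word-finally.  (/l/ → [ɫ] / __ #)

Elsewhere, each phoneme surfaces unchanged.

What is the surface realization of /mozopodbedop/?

/m/ (word-initial): no rule targets it → [m].
/o/ meets the environment for rule 2 (before a voiced consonant) → [oː].
/z/ stays [z].
/o/ — between /z/ and /p/; rule 2 does not apply here → [o].
/p/ (between /o/ and /o/) is unaffected → [p].
Rule 2 applies to /o/ (between /p/ and /d/: before a voiced consonant) → [oː].
/d/ (between /o/ and /b/) fails the environment for rule 1, so it stays [d].
/b/ (between /d/ and /e/) is in the target of rule 1 but the environment (between two vowels) is not met → [b].
Rule 2 applies to /e/ (between /b/ and /d/: before a voiced consonant) → [eː].
/d/ (between /e/ and /o/): between two vowels, so rule 1 applies → [ð].
/o/ — between /d/ and /p/; rule 2 does not apply here → [o].
/p/ — not in any rule's target class → [p].

[moːzopoːdbeːðop]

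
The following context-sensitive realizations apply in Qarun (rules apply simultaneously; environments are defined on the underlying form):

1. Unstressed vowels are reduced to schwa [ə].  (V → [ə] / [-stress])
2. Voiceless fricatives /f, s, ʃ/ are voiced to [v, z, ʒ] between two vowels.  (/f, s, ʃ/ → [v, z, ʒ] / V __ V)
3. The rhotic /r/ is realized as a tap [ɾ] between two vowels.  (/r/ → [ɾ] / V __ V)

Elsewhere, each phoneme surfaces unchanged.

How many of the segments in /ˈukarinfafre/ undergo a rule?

Segments that undergo a rule: /a/ → [ə] (rule 1); /r/ → [ɾ] (rule 3); /i/ → [ə] (rule 1); /a/ → [ə] (rule 1); /e/ → [ə] (rule 1).
All other segments surface unchanged.

5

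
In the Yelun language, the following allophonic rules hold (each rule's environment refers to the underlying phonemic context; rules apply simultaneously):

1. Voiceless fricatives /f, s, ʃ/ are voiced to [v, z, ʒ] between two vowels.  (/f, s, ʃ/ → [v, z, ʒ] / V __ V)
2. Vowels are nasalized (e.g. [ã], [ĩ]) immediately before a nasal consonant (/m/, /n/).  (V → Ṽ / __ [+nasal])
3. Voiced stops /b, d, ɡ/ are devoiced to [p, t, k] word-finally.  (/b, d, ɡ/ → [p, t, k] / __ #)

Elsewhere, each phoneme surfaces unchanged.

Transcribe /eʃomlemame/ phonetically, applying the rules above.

/e/ — word-initial; rule 2 does not apply here → [e].
/ʃ/ (between /e/ and /o/) occurs between two vowels → [ʒ] by rule 1.
/o/ — between /ʃ/ and /m/, before a nasal consonant — surfaces as [õ] (rule 2).
/e/ — between /l/ and /m/, before a nasal consonant — surfaces as [ẽ] (rule 2).
/a/ (between /m/ and /m/) occurs before a nasal consonant → [ã] by rule 2.
/e/ (word-final) fails the environment for rule 2, so it stays [e].

[eʒõmlẽmãme]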